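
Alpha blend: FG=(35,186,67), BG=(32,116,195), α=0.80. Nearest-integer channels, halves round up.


C = α×F + (1-α)×B, with 1-α = 0.20
R: 0.80×35 + 0.20×32 = 28.00 + 6.40 = 34.40 → 34
G: 0.80×186 + 0.20×116 = 148.80 + 23.20 = 172.00 → 172
B: 0.80×67 + 0.20×195 = 53.60 + 39.00 = 92.60 → 93
= RGB(34, 172, 93)


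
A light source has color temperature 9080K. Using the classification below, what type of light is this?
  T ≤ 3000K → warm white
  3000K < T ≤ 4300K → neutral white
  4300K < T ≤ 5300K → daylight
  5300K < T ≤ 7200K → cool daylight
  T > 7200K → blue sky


Temperature: 9080K
9080K > 7200K → blue sky
Classification: blue sky


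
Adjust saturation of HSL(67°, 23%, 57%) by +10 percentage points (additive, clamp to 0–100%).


Original S = 23%
Adjustment = +10 percentage points
New S = 23 + (10) = 33
Clamp to [0, 100] → 33
= HSL(67°, 33%, 57%)


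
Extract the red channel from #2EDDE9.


Color: #2EDDE9
R = 2E = 46
G = DD = 221
B = E9 = 233
Red = 46


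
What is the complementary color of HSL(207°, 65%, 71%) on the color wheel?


Complement = opposite side of color wheel = hue + 180°
H' = (207 + 180) mod 360 = 27°
S and L unchanged.
= HSL(27°, 65%, 71%)


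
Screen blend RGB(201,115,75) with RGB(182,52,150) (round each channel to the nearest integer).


Screen: C = 255 - (255-A)×(255-B)/255, rounded to nearest integer
R: 255 - (255-201)×(255-182)/255 = 255 - 3942/255 ≈ 255 - 15.459 = 239.541 → 240
G: 255 - (255-115)×(255-52)/255 = 255 - 28420/255 ≈ 255 - 111.451 = 143.549 → 144
B: 255 - (255-75)×(255-150)/255 = 255 - 18900/255 ≈ 255 - 74.118 = 180.882 → 181
= RGB(240, 144, 181)


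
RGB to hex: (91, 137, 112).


R = 91 → 5B (hex)
G = 137 → 89 (hex)
B = 112 → 70 (hex)
Hex = #5B8970


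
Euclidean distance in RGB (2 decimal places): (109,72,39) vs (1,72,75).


d = √[(R₁-R₂)² + (G₁-G₂)² + (B₁-B₂)²]
d = √[(109-1)² + (72-72)² + (39-75)²]
d = √[11664 + 0 + 1296]
d = √12960
d ≈ 113.84


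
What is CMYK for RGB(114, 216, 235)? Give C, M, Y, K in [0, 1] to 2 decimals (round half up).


R'=114/255≈0.4471, G'=216/255≈0.8471, B'=235/255≈0.9216
K = 1 - max(R',G',B') = 1 - 235/255 = 20/255 = 0.07843… → 0.08
(1-R'-K)/(1-K) simplifies to (max-R)/max with max = 235:
C = (235-114)/235 = 121/235 = 0.51489… → 0.51
M = (235-216)/235 = 19/235 = 0.08085… → 0.08
Y = (235-235)/235 = 0/235 = 0 → 0.00
= CMYK(0.51, 0.08, 0.00, 0.08)


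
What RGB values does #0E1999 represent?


0E → 14 (R)
19 → 25 (G)
99 → 153 (B)
= RGB(14, 25, 153)


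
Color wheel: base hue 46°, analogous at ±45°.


Base hue: 46°
Left analog: (46 - 45) mod 360 = 1°
Right analog: (46 + 45) mod 360 = 91°
Analogous hues = 1° and 91°


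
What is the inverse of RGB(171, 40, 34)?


Invert: (255-R, 255-G, 255-B)
R: 255-171 = 84
G: 255-40 = 215
B: 255-34 = 221
= RGB(84, 215, 221)


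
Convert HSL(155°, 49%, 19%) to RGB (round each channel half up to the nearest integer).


H=155°, S=0.49, L=0.19
C = (1-|2L-1|)×S = (1-|-0.62|)×0.49 = 0.1862
H' = H/60 = 155/60 ≈ 2.5833; X = C×(1-|H' mod 2 - 1|) ≈ 0.1086
m = L - C/2 = 0.19 - 0.0931 = 0.0969
Sector ⌊H'⌋ = 2 → (R',G',B') = (0.0, 0.1862, ≈0.1086)
RGB = ((R'+m)×255, (G'+m)×255, (B'+m)×255) = (24.7095, 72.1905, 52.40675)
Round half up → RGB(25, 72, 52)


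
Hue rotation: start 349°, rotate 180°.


New hue = (H + rotation) mod 360
New hue = (349 + 180) mod 360
= 529 mod 360
= 169°


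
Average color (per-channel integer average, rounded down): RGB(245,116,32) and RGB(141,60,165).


Midpoint: each channel = ⌊(C₁+C₂)/2⌋
R: ⌊(245+141)/2⌋ = 193
G: ⌊(116+60)/2⌋ = 88
B: ⌊(32+165)/2⌋ = 98
= RGB(193, 88, 98)


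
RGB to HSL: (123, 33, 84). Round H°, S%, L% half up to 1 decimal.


Normalize: R'=123/255≈0.4824, G'=33/255≈0.1294, B'=84/255≈0.3294
Max=123/255, Min=33/255, Δ=Max-Min=90/255
L = (Max+Min)/2 = (123+33)/510 = 156/510 = 0.30588… → L = 30.6%
L ≤ 0.5 → S = Δ/(Max+Min) = 90/(123+33) = 90/156 = 0.57692… → S = 57.7%
(the 1/255 factors cancel in S and H, so raw channel differences can be used)
Max is R' → H = 60 × (((G-B)/Δ) mod 6) = 60 × (((33-84)/90) mod 6)
  (-51)/90 = -0.5666…; negative, so add 6 → 5.4333…
  H = 60 × 5.4333… = 326° → H = 326.0°
= HSL(326.0°, 57.7%, 30.6%)


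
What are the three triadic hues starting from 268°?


Triadic: equally spaced at 120° intervals
H1 = 268°
H2 = (268 + 120) mod 360 = 28°
H3 = (268 + 240) mod 360 = 148°
Triadic = 268°, 28°, 148°


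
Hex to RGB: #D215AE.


D2 → 210 (R)
15 → 21 (G)
AE → 174 (B)
= RGB(210, 21, 174)


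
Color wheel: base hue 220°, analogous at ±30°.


Base hue: 220°
Left analog: (220 - 30) mod 360 = 190°
Right analog: (220 + 30) mod 360 = 250°
Analogous hues = 190° and 250°


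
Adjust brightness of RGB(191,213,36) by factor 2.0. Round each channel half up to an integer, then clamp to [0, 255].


Multiply each channel by 2.0, round half up, clamp to [0, 255]
R: 191×2.0 = 382 → clamp → 255
G: 213×2.0 = 426 → clamp → 255
B: 36×2.0 = 72
= RGB(255, 255, 72)


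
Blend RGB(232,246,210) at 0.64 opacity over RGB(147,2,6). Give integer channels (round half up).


C = α×F + (1-α)×B, with 1-α = 0.36
R: 0.64×232 + 0.36×147 = 148.48 + 52.92 = 201.40 → 201
G: 0.64×246 + 0.36×2 = 157.44 + 0.72 = 158.16 → 158
B: 0.64×210 + 0.36×6 = 134.40 + 2.16 = 136.56 → 137
= RGB(201, 158, 137)


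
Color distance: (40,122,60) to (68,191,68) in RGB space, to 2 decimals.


d = √[(R₁-R₂)² + (G₁-G₂)² + (B₁-B₂)²]
d = √[(40-68)² + (122-191)² + (60-68)²]
d = √[784 + 4761 + 64]
d = √5609
d ≈ 74.89


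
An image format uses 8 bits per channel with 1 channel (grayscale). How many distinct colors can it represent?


Total bits = 8 bits/channel × 1 channels = 8 bits
Distinct colors = 2^8
= 256 colors


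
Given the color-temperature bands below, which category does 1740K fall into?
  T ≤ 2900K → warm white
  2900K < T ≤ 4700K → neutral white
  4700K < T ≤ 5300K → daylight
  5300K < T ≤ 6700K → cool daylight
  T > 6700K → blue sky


Temperature: 1740K
1740K ≤ 2900K → warm white
Classification: warm white


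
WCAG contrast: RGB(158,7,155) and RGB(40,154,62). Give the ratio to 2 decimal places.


Linearize each sRGB channel c=v/255: c/12.92 if c ≤ 0.04045 else ((c+0.055)/1.055)^2.4
L = 0.2126×R_lin + 0.7152×G_lin + 0.0722×B_lin
Color 1 (158,7,155):
  R=158: 158/255≈0.6196 > 0.04045 → ((0.6196+0.055)/1.055)^2.4 ≈ 0.34191
  G=7: 7/255≈0.0275 ≤ 0.04045 → 0.0275/12.92 ≈ 0.00212
  B=155: 155/255≈0.6078 > 0.04045 → ((0.6078+0.055)/1.055)^2.4 ≈ 0.32778
  L1 = 0.2126×0.34191 + 0.7152×0.00212 + 0.0722×0.32778 ≈ 0.09788
Color 2 (40,154,62):
  R=40: 40/255≈0.1569 > 0.04045 → ((0.1569+0.055)/1.055)^2.4 ≈ 0.02122
  G=154: 154/255≈0.6039 > 0.04045 → ((0.6039+0.055)/1.055)^2.4 ≈ 0.32314
  B=62: 62/255≈0.2431 > 0.04045 → ((0.2431+0.055)/1.055)^2.4 ≈ 0.04817
  L2 = 0.2126×0.02122 + 0.7152×0.32314 + 0.0722×0.04817 ≈ 0.23910
Lighter = 0.23910, Darker = 0.09788
Ratio = (L_lighter + 0.05) / (L_darker + 0.05)
Ratio = (0.23910 + 0.05) / (0.09788 + 0.05) = 0.28910 / 0.14788 ≈ 1.9550
Ratio ≈ 1.96:1


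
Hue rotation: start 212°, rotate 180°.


New hue = (H + rotation) mod 360
New hue = (212 + 180) mod 360
= 392 mod 360
= 32°


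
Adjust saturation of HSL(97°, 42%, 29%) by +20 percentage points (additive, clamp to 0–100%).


Original S = 42%
Adjustment = +20 percentage points
New S = 42 + (20) = 62
Clamp to [0, 100] → 62
= HSL(97°, 62%, 29%)


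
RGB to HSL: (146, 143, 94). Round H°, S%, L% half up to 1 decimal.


Normalize: R'=146/255≈0.5725, G'=143/255≈0.5608, B'=94/255≈0.3686
Max=146/255, Min=94/255, Δ=Max-Min=52/255
L = (Max+Min)/2 = (146+94)/510 = 240/510 = 0.47058… → L = 47.1%
L ≤ 0.5 → S = Δ/(Max+Min) = 52/(146+94) = 52/240 = 0.21666… → S = 21.7%
(the 1/255 factors cancel in S and H, so raw channel differences can be used)
Max is R' → H = 60 × (((G-B)/Δ) mod 6) = 60 × (((143-94)/52) mod 6)
  49/52 = 0.9423…
  H = 60 × 0.9423… = 56.538…° → H = 56.5°
= HSL(56.5°, 21.7%, 47.1%)


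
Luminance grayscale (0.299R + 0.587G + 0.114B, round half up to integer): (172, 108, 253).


Gray = 0.299×R + 0.587×G + 0.114×B
Gray = 0.299×172 + 0.587×108 + 0.114×253
Gray = 51.428 + 63.396 + 28.842
Gray = 143.666 → round half up → 144
Gray = 144


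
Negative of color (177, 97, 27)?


Invert: (255-R, 255-G, 255-B)
R: 255-177 = 78
G: 255-97 = 158
B: 255-27 = 228
= RGB(78, 158, 228)


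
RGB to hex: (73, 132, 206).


R = 73 → 49 (hex)
G = 132 → 84 (hex)
B = 206 → CE (hex)
Hex = #4984CE


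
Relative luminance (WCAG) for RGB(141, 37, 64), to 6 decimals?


Linearize each channel (sRGB transfer function): c = v/255; c_lin = c/12.92 if c ≤ 0.04045, else ((c+0.055)/1.055)^2.4
  R: 141/255 ≈ 0.552941 > 0.04045 → ((0.552941+0.055)/1.055)^2.4 ≈ 0.266356
  G: 37/255 ≈ 0.145098 > 0.04045 → ((0.145098+0.055)/1.055)^2.4 ≈ 0.018500
  B: 64/255 ≈ 0.250980 > 0.04045 → ((0.250980+0.055)/1.055)^2.4 ≈ 0.051269
R_lin = 0.266356, G_lin = 0.018500, B_lin = 0.051269
L = 0.2126×R + 0.7152×G + 0.0722×B
L = 0.2126×0.266356 + 0.7152×0.018500 + 0.0722×0.051269
L ≈ 0.073560


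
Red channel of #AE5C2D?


Color: #AE5C2D
R = AE = 174
G = 5C = 92
B = 2D = 45
Red = 174


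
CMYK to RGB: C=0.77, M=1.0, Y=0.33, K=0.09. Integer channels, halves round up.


R = 255 × (1-C) × (1-K) = 255 × 0.23 × 0.91 = 53.3715 → 53
G = 255 × (1-M) × (1-K) = 255 × 0.00 × 0.91 = 0
B = 255 × (1-Y) × (1-K) = 255 × 0.67 × 0.91 = 155.4735 → 155
= RGB(53, 0, 155)


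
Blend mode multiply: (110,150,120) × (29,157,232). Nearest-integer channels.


Multiply: C = A×B/255, rounded to nearest integer
R: 110×29/255 = 3190/255 ≈ 12.510 → 13
G: 150×157/255 = 23550/255 ≈ 92.353 → 92
B: 120×232/255 = 27840/255 ≈ 109.176 → 109
= RGB(13, 92, 109)


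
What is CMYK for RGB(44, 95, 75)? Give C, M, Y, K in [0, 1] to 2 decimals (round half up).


R'=44/255≈0.1725, G'=95/255≈0.3725, B'=75/255≈0.2941
K = 1 - max(R',G',B') = 1 - 95/255 = 160/255 = 0.62745… → 0.63
(1-R'-K)/(1-K) simplifies to (max-R)/max with max = 95:
C = (95-44)/95 = 51/95 = 0.53684… → 0.54
M = (95-95)/95 = 0/95 = 0 → 0.00
Y = (95-75)/95 = 20/95 = 0.21052… → 0.21
= CMYK(0.54, 0.00, 0.21, 0.63)


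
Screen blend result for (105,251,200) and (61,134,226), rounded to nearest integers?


Screen: C = 255 - (255-A)×(255-B)/255, rounded to nearest integer
R: 255 - (255-105)×(255-61)/255 = 255 - 29100/255 ≈ 255 - 114.118 = 140.882 → 141
G: 255 - (255-251)×(255-134)/255 = 255 - 484/255 ≈ 255 - 1.898 = 253.102 → 253
B: 255 - (255-200)×(255-226)/255 = 255 - 1595/255 ≈ 255 - 6.255 = 248.745 → 249
= RGB(141, 253, 249)


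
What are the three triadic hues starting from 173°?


Triadic: equally spaced at 120° intervals
H1 = 173°
H2 = (173 + 120) mod 360 = 293°
H3 = (173 + 240) mod 360 = 53°
Triadic = 173°, 293°, 53°


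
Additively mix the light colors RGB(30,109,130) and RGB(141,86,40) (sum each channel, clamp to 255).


Additive: each channel = min(255, C₁+C₂)
R: 30+141 = 171 → 171
G: 109+86 = 195 → 195
B: 130+40 = 170 → 170
= RGB(171, 195, 170)


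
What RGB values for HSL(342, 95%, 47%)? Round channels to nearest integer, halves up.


H=342°, S=0.95, L=0.47
C = (1-|2L-1|)×S = (1-|-0.06|)×0.95 = 0.893
H' = H/60 = 342/60 ≈ 5.7000; X = C×(1-|H' mod 2 - 1|) = 0.2679
m = L - C/2 = 0.47 - 0.4465 = 0.0235
Sector ⌊H'⌋ = 5 → (R',G',B') = (0.893, 0.0, 0.2679)
RGB = ((R'+m)×255, (G'+m)×255, (B'+m)×255) = (233.7075, 5.9925, 74.307)
Round half up → RGB(234, 6, 74)


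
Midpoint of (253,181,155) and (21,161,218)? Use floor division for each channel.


Midpoint: each channel = ⌊(C₁+C₂)/2⌋
R: ⌊(253+21)/2⌋ = 137
G: ⌊(181+161)/2⌋ = 171
B: ⌊(155+218)/2⌋ = 186
= RGB(137, 171, 186)


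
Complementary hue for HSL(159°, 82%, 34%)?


Complement = opposite side of color wheel = hue + 180°
H' = (159 + 180) mod 360 = 339°
S and L unchanged.
= HSL(339°, 82%, 34%)


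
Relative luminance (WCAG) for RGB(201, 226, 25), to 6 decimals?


Linearize each channel (sRGB transfer function): c = v/255; c_lin = c/12.92 if c ≤ 0.04045, else ((c+0.055)/1.055)^2.4
  R: 201/255 ≈ 0.788235 > 0.04045 → ((0.788235+0.055)/1.055)^2.4 ≈ 0.584078
  G: 226/255 ≈ 0.886275 > 0.04045 → ((0.886275+0.055)/1.055)^2.4 ≈ 0.760525
  B: 25/255 ≈ 0.098039 > 0.04045 → ((0.098039+0.055)/1.055)^2.4 ≈ 0.009721
R_lin = 0.584078, G_lin = 0.760525, B_lin = 0.009721
L = 0.2126×R + 0.7152×G + 0.0722×B
L = 0.2126×0.584078 + 0.7152×0.760525 + 0.0722×0.009721
L ≈ 0.668804


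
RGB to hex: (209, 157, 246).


R = 209 → D1 (hex)
G = 157 → 9D (hex)
B = 246 → F6 (hex)
Hex = #D19DF6


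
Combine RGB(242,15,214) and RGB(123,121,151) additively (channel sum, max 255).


Additive: each channel = min(255, C₁+C₂)
R: 242+123 = 365 → 255
G: 15+121 = 136 → 136
B: 214+151 = 365 → 255
= RGB(255, 136, 255)


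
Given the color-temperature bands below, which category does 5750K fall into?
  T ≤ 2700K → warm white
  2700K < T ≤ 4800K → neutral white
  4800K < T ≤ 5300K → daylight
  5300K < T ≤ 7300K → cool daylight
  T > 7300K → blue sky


Temperature: 5750K
5300K < 5750K ≤ 7300K → cool daylight
Classification: cool daylight


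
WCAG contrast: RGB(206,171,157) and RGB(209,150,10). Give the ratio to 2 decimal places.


Linearize each sRGB channel c=v/255: c/12.92 if c ≤ 0.04045 else ((c+0.055)/1.055)^2.4
L = 0.2126×R_lin + 0.7152×G_lin + 0.0722×B_lin
Color 1 (206,171,157):
  R=206: 206/255≈0.8078 > 0.04045 → ((0.8078+0.055)/1.055)^2.4 ≈ 0.61721
  G=171: 171/255≈0.6706 > 0.04045 → ((0.6706+0.055)/1.055)^2.4 ≈ 0.40724
  B=157: 157/255≈0.6157 > 0.04045 → ((0.6157+0.055)/1.055)^2.4 ≈ 0.33716
  L1 = 0.2126×0.61721 + 0.7152×0.40724 + 0.0722×0.33716 ≈ 0.44682
Color 2 (209,150,10):
  R=209: 209/255≈0.8196 > 0.04045 → ((0.8196+0.055)/1.055)^2.4 ≈ 0.63760
  G=150: 150/255≈0.5882 > 0.04045 → ((0.5882+0.055)/1.055)^2.4 ≈ 0.30499
  B=10: 10/255≈0.0392 ≤ 0.04045 → 0.0392/12.92 ≈ 0.00304
  L2 = 0.2126×0.63760 + 0.7152×0.30499 + 0.0722×0.00304 ≈ 0.35390
Lighter = 0.44682, Darker = 0.35390
Ratio = (L_lighter + 0.05) / (L_darker + 0.05)
Ratio = (0.44682 + 0.05) / (0.35390 + 0.05) = 0.49682 / 0.40390 ≈ 1.2301
Ratio ≈ 1.23:1


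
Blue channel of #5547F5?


Color: #5547F5
R = 55 = 85
G = 47 = 71
B = F5 = 245
Blue = 245


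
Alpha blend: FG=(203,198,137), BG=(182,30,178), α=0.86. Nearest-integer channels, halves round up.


C = α×F + (1-α)×B, with 1-α = 0.14
R: 0.86×203 + 0.14×182 = 174.58 + 25.48 = 200.06 → 200
G: 0.86×198 + 0.14×30 = 170.28 + 4.20 = 174.48 → 174
B: 0.86×137 + 0.14×178 = 117.82 + 24.92 = 142.74 → 143
= RGB(200, 174, 143)


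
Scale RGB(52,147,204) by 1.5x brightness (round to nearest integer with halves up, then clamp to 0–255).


Multiply each channel by 1.5, round half up, clamp to [0, 255]
R: 52×1.5 = 78
G: 147×1.5 = 220.5 → round → 221
B: 204×1.5 = 306 → clamp → 255
= RGB(78, 221, 255)


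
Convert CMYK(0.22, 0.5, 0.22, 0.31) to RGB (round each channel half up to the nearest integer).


R = 255 × (1-C) × (1-K) = 255 × 0.78 × 0.69 = 137.241 → 137
G = 255 × (1-M) × (1-K) = 255 × 0.50 × 0.69 = 87.975 → 88
B = 255 × (1-Y) × (1-K) = 255 × 0.78 × 0.69 = 137.241 → 137
= RGB(137, 88, 137)


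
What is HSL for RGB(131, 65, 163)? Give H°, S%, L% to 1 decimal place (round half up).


Normalize: R'=131/255≈0.5137, G'=65/255≈0.2549, B'=163/255≈0.6392
Max=163/255, Min=65/255, Δ=Max-Min=98/255
L = (Max+Min)/2 = (163+65)/510 = 228/510 = 0.44705… → L = 44.7%
L ≤ 0.5 → S = Δ/(Max+Min) = 98/(163+65) = 98/228 = 0.42982… → S = 43.0%
(the 1/255 factors cancel in S and H, so raw channel differences can be used)
Max is B' → H = 60 × ((R-G)/Δ + 4) = 60 × ((131-65)/98 + 4)
  66/98 + 4 = 0.6734… + 4 = 4.6734…
  H = 60 × 4.6734… = 280.408…° → H = 280.4°
= HSL(280.4°, 43.0%, 44.7%)


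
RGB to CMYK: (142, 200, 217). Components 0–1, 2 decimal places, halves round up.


R'=142/255≈0.5569, G'=200/255≈0.7843, B'=217/255≈0.8510
K = 1 - max(R',G',B') = 1 - 217/255 = 38/255 = 0.14901… → 0.15
(1-R'-K)/(1-K) simplifies to (max-R)/max with max = 217:
C = (217-142)/217 = 75/217 = 0.34562… → 0.35
M = (217-200)/217 = 17/217 = 0.07834… → 0.08
Y = (217-217)/217 = 0/217 = 0 → 0.00
= CMYK(0.35, 0.08, 0.00, 0.15)


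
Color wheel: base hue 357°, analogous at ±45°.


Base hue: 357°
Left analog: (357 - 45) mod 360 = 312°
Right analog: (357 + 45) mod 360 = 42°
Analogous hues = 312° and 42°


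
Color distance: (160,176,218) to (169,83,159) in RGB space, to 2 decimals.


d = √[(R₁-R₂)² + (G₁-G₂)² + (B₁-B₂)²]
d = √[(160-169)² + (176-83)² + (218-159)²]
d = √[81 + 8649 + 3481]
d = √12211
d ≈ 110.50


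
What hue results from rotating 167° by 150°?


New hue = (H + rotation) mod 360
New hue = (167 + 150) mod 360
= 317 mod 360
= 317°


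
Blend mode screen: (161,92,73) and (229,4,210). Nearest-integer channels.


Screen: C = 255 - (255-A)×(255-B)/255, rounded to nearest integer
R: 255 - (255-161)×(255-229)/255 = 255 - 2444/255 ≈ 255 - 9.584 = 245.416 → 245
G: 255 - (255-92)×(255-4)/255 = 255 - 40913/255 ≈ 255 - 160.443 = 94.557 → 95
B: 255 - (255-73)×(255-210)/255 = 255 - 8190/255 ≈ 255 - 32.118 = 222.882 → 223
= RGB(245, 95, 223)


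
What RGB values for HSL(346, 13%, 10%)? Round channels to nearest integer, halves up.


H=346°, S=0.13, L=0.10
C = (1-|2L-1|)×S = (1-|-0.80|)×0.13 = 0.026
H' = H/60 = 346/60 ≈ 5.7667; X = C×(1-|H' mod 2 - 1|) ≈ 0.0061
m = L - C/2 = 0.10 - 0.013 = 0.087
Sector ⌊H'⌋ = 5 → (R',G',B') = (0.026, 0.0, ≈0.0061)
RGB = ((R'+m)×255, (G'+m)×255, (B'+m)×255) = (28.815, 22.185, 23.732)
Round half up → RGB(29, 22, 24)


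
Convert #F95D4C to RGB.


F9 → 249 (R)
5D → 93 (G)
4C → 76 (B)
= RGB(249, 93, 76)


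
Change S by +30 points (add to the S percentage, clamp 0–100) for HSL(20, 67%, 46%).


Original S = 67%
Adjustment = +30 percentage points
New S = 67 + (30) = 97
Clamp to [0, 100] → 97
= HSL(20°, 97%, 46%)


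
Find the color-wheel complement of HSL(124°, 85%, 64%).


Complement = opposite side of color wheel = hue + 180°
H' = (124 + 180) mod 360 = 304°
S and L unchanged.
= HSL(304°, 85%, 64%)


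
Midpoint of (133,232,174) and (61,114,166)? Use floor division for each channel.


Midpoint: each channel = ⌊(C₁+C₂)/2⌋
R: ⌊(133+61)/2⌋ = 97
G: ⌊(232+114)/2⌋ = 173
B: ⌊(174+166)/2⌋ = 170
= RGB(97, 173, 170)


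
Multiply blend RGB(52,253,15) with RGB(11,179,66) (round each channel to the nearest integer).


Multiply: C = A×B/255, rounded to nearest integer
R: 52×11/255 = 572/255 ≈ 2.243 → 2
G: 253×179/255 = 45287/255 ≈ 177.596 → 178
B: 15×66/255 = 990/255 ≈ 3.882 → 4
= RGB(2, 178, 4)


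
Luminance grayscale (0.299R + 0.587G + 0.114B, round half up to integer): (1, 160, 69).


Gray = 0.299×R + 0.587×G + 0.114×B
Gray = 0.299×1 + 0.587×160 + 0.114×69
Gray = 0.299 + 93.920 + 7.866
Gray = 102.085 → round half up → 102
Gray = 102


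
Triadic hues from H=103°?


Triadic: equally spaced at 120° intervals
H1 = 103°
H2 = (103 + 120) mod 360 = 223°
H3 = (103 + 240) mod 360 = 343°
Triadic = 103°, 223°, 343°


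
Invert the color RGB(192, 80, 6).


Invert: (255-R, 255-G, 255-B)
R: 255-192 = 63
G: 255-80 = 175
B: 255-6 = 249
= RGB(63, 175, 249)


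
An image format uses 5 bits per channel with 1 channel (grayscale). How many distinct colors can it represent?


Total bits = 5 bits/channel × 1 channels = 5 bits
Distinct colors = 2^5
= 32 colors


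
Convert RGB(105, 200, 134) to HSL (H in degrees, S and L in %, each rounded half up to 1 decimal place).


Normalize: R'=105/255≈0.4118, G'=200/255≈0.7843, B'=134/255≈0.5255
Max=200/255, Min=105/255, Δ=Max-Min=95/255
L = (Max+Min)/2 = (200+105)/510 = 305/510 = 0.59803… → L = 59.8%
L > 0.5 → S = Δ/(2-Max-Min) = 95/(510-200-105) = 95/205 = 0.46341… → S = 46.3%
(the 1/255 factors cancel in S and H, so raw channel differences can be used)
Max is G' → H = 60 × ((B-R)/Δ + 2) = 60 × ((134-105)/95 + 2)
  29/95 + 2 = 0.3052… + 2 = 2.3052…
  H = 60 × 2.3052… = 138.315…° → H = 138.3°
= HSL(138.3°, 46.3%, 59.8%)


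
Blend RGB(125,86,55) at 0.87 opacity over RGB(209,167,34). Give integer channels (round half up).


C = α×F + (1-α)×B, with 1-α = 0.13
R: 0.87×125 + 0.13×209 = 108.75 + 27.17 = 135.92 → 136
G: 0.87×86 + 0.13×167 = 74.82 + 21.71 = 96.53 → 97
B: 0.87×55 + 0.13×34 = 47.85 + 4.42 = 52.27 → 52
= RGB(136, 97, 52)


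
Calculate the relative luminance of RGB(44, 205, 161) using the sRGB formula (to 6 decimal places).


Linearize each channel (sRGB transfer function): c = v/255; c_lin = c/12.92 if c ≤ 0.04045, else ((c+0.055)/1.055)^2.4
  R: 44/255 ≈ 0.172549 > 0.04045 → ((0.172549+0.055)/1.055)^2.4 ≈ 0.025187
  G: 205/255 ≈ 0.803922 > 0.04045 → ((0.803922+0.055)/1.055)^2.4 ≈ 0.610496
  B: 161/255 ≈ 0.631373 > 0.04045 → ((0.631373+0.055)/1.055)^2.4 ≈ 0.356400
R_lin = 0.025187, G_lin = 0.610496, B_lin = 0.356400
L = 0.2126×R + 0.7152×G + 0.0722×B
L = 0.2126×0.025187 + 0.7152×0.610496 + 0.0722×0.356400
L ≈ 0.467713


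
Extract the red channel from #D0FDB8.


Color: #D0FDB8
R = D0 = 208
G = FD = 253
B = B8 = 184
Red = 208


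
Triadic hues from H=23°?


Triadic: equally spaced at 120° intervals
H1 = 23°
H2 = (23 + 120) mod 360 = 143°
H3 = (23 + 240) mod 360 = 263°
Triadic = 23°, 143°, 263°


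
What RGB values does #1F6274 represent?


1F → 31 (R)
62 → 98 (G)
74 → 116 (B)
= RGB(31, 98, 116)


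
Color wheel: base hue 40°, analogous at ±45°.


Base hue: 40°
Left analog: (40 - 45) mod 360 = 355°
Right analog: (40 + 45) mod 360 = 85°
Analogous hues = 355° and 85°


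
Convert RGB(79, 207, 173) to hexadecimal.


R = 79 → 4F (hex)
G = 207 → CF (hex)
B = 173 → AD (hex)
Hex = #4FCFAD


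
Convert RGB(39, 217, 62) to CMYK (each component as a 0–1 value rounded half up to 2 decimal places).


R'=39/255≈0.1529, G'=217/255≈0.8510, B'=62/255≈0.2431
K = 1 - max(R',G',B') = 1 - 217/255 = 38/255 = 0.14901… → 0.15
(1-R'-K)/(1-K) simplifies to (max-R)/max with max = 217:
C = (217-39)/217 = 178/217 = 0.82027… → 0.82
M = (217-217)/217 = 0/217 = 0 → 0.00
Y = (217-62)/217 = 155/217 = 0.71428… → 0.71
= CMYK(0.82, 0.00, 0.71, 0.15)


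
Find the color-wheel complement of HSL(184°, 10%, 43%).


Complement = opposite side of color wheel = hue + 180°
H' = (184 + 180) mod 360 = 4°
S and L unchanged.
= HSL(4°, 10%, 43%)


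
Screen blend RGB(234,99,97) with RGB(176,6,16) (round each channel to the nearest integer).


Screen: C = 255 - (255-A)×(255-B)/255, rounded to nearest integer
R: 255 - (255-234)×(255-176)/255 = 255 - 1659/255 ≈ 255 - 6.506 = 248.494 → 248
G: 255 - (255-99)×(255-6)/255 = 255 - 38844/255 ≈ 255 - 152.329 = 102.671 → 103
B: 255 - (255-97)×(255-16)/255 = 255 - 37762/255 ≈ 255 - 148.086 = 106.914 → 107
= RGB(248, 103, 107)


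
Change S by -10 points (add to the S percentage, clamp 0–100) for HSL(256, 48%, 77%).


Original S = 48%
Adjustment = -10 percentage points
New S = 48 + (-10) = 38
Clamp to [0, 100] → 38
= HSL(256°, 38%, 77%)


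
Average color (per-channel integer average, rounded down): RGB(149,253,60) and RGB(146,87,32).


Midpoint: each channel = ⌊(C₁+C₂)/2⌋
R: ⌊(149+146)/2⌋ = 147
G: ⌊(253+87)/2⌋ = 170
B: ⌊(60+32)/2⌋ = 46
= RGB(147, 170, 46)


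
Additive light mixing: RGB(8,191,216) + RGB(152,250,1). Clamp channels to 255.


Additive: each channel = min(255, C₁+C₂)
R: 8+152 = 160 → 160
G: 191+250 = 441 → 255
B: 216+1 = 217 → 217
= RGB(160, 255, 217)


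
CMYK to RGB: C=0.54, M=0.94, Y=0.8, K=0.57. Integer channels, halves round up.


R = 255 × (1-C) × (1-K) = 255 × 0.46 × 0.43 = 50.439 → 50
G = 255 × (1-M) × (1-K) = 255 × 0.06 × 0.43 = 6.579 → 7
B = 255 × (1-Y) × (1-K) = 255 × 0.20 × 0.43 = 21.93 → 22
= RGB(50, 7, 22)


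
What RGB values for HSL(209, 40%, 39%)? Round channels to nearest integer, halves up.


H=209°, S=0.40, L=0.39
C = (1-|2L-1|)×S = (1-|-0.22|)×0.40 = 0.312
H' = H/60 = 209/60 ≈ 3.4833; X = C×(1-|H' mod 2 - 1|) = 0.1612
m = L - C/2 = 0.39 - 0.156 = 0.234
Sector ⌊H'⌋ = 3 → (R',G',B') = (0.0, 0.1612, 0.312)
RGB = ((R'+m)×255, (G'+m)×255, (B'+m)×255) = (59.67, 100.776, 139.23)
Round half up → RGB(60, 101, 139)


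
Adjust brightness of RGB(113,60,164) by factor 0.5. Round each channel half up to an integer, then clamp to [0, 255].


Multiply each channel by 0.5, round half up, clamp to [0, 255]
R: 113×0.5 = 56.5 → round → 57
G: 60×0.5 = 30
B: 164×0.5 = 82
= RGB(57, 30, 82)


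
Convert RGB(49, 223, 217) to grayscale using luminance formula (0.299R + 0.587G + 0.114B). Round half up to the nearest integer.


Gray = 0.299×R + 0.587×G + 0.114×B
Gray = 0.299×49 + 0.587×223 + 0.114×217
Gray = 14.651 + 130.901 + 24.738
Gray = 170.290 → round half up → 170
Gray = 170


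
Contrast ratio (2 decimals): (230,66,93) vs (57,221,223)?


Linearize each sRGB channel c=v/255: c/12.92 if c ≤ 0.04045 else ((c+0.055)/1.055)^2.4
L = 0.2126×R_lin + 0.7152×G_lin + 0.0722×B_lin
Color 1 (230,66,93):
  R=230: 230/255≈0.9020 > 0.04045 → ((0.9020+0.055)/1.055)^2.4 ≈ 0.79130
  G=66: 66/255≈0.2588 > 0.04045 → ((0.2588+0.055)/1.055)^2.4 ≈ 0.05448
  B=93: 93/255≈0.3647 > 0.04045 → ((0.3647+0.055)/1.055)^2.4 ≈ 0.10946
  L1 = 0.2126×0.79130 + 0.7152×0.05448 + 0.0722×0.10946 ≈ 0.21510
Color 2 (57,221,223):
  R=57: 57/255≈0.2235 > 0.04045 → ((0.2235+0.055)/1.055)^2.4 ≈ 0.04092
  G=221: 221/255≈0.8667 > 0.04045 → ((0.8667+0.055)/1.055)^2.4 ≈ 0.72306
  B=223: 223/255≈0.8745 > 0.04045 → ((0.8745+0.055)/1.055)^2.4 ≈ 0.73791
  L2 = 0.2126×0.04092 + 0.7152×0.72306 + 0.0722×0.73791 ≈ 0.57910
Lighter = 0.57910, Darker = 0.21510
Ratio = (L_lighter + 0.05) / (L_darker + 0.05)
Ratio = (0.57910 + 0.05) / (0.21510 + 0.05) = 0.62910 / 0.26510 ≈ 2.3731
Ratio ≈ 2.37:1


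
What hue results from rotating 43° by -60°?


New hue = (H + rotation) mod 360
New hue = (43 -60) mod 360
= -17 mod 360
= 343°


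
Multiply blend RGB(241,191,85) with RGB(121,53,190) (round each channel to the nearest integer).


Multiply: C = A×B/255, rounded to nearest integer
R: 241×121/255 = 29161/255 ≈ 114.357 → 114
G: 191×53/255 = 10123/255 ≈ 39.698 → 40
B: 85×190/255 = 16150/255 ≈ 63.333 → 63
= RGB(114, 40, 63)


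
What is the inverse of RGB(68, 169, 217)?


Invert: (255-R, 255-G, 255-B)
R: 255-68 = 187
G: 255-169 = 86
B: 255-217 = 38
= RGB(187, 86, 38)


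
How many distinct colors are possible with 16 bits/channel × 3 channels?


Total bits = 16 bits/channel × 3 channels = 48 bits
Distinct colors = 2^48
= 281,474,976,710,656 colors


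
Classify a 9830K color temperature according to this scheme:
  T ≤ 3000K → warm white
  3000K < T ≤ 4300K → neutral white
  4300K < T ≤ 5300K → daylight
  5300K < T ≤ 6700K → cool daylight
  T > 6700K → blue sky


Temperature: 9830K
9830K > 6700K → blue sky
Classification: blue sky


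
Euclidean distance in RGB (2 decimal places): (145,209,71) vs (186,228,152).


d = √[(R₁-R₂)² + (G₁-G₂)² + (B₁-B₂)²]
d = √[(145-186)² + (209-228)² + (71-152)²]
d = √[1681 + 361 + 6561]
d = √8603
d ≈ 92.75


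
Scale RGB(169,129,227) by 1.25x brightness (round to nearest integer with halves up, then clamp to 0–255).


Multiply each channel by 1.25, round half up, clamp to [0, 255]
R: 169×1.25 = 211.25 → round → 211
G: 129×1.25 = 161.25 → round → 161
B: 227×1.25 = 283.75 → round → 284 → clamp → 255
= RGB(211, 161, 255)


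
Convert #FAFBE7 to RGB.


FA → 250 (R)
FB → 251 (G)
E7 → 231 (B)
= RGB(250, 251, 231)


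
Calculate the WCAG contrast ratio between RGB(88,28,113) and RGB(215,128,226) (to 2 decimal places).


Linearize each sRGB channel c=v/255: c/12.92 if c ≤ 0.04045 else ((c+0.055)/1.055)^2.4
L = 0.2126×R_lin + 0.7152×G_lin + 0.0722×B_lin
Color 1 (88,28,113):
  R=88: 88/255≈0.3451 > 0.04045 → ((0.3451+0.055)/1.055)^2.4 ≈ 0.09759
  G=28: 28/255≈0.1098 > 0.04045 → ((0.1098+0.055)/1.055)^2.4 ≈ 0.01161
  B=113: 113/255≈0.4431 > 0.04045 → ((0.4431+0.055)/1.055)^2.4 ≈ 0.16513
  L1 = 0.2126×0.09759 + 0.7152×0.01161 + 0.0722×0.16513 ≈ 0.04097
Color 2 (215,128,226):
  R=215: 215/255≈0.8431 > 0.04045 → ((0.8431+0.055)/1.055)^2.4 ≈ 0.67954
  G=128: 128/255≈0.5020 > 0.04045 → ((0.5020+0.055)/1.055)^2.4 ≈ 0.21586
  B=226: 226/255≈0.8863 > 0.04045 → ((0.8863+0.055)/1.055)^2.4 ≈ 0.76052
  L2 = 0.2126×0.67954 + 0.7152×0.21586 + 0.0722×0.76052 ≈ 0.35376
Lighter = 0.35376, Darker = 0.04097
Ratio = (L_lighter + 0.05) / (L_darker + 0.05)
Ratio = (0.35376 + 0.05) / (0.04097 + 0.05) = 0.40376 / 0.09097 ≈ 4.4382
Ratio ≈ 4.44:1


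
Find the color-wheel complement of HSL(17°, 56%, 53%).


Complement = opposite side of color wheel = hue + 180°
H' = (17 + 180) mod 360 = 197°
S and L unchanged.
= HSL(197°, 56%, 53%)


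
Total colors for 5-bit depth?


Colors = 2^bits = 2^5
= 32 colors


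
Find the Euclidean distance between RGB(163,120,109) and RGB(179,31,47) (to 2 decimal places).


d = √[(R₁-R₂)² + (G₁-G₂)² + (B₁-B₂)²]
d = √[(163-179)² + (120-31)² + (109-47)²]
d = √[256 + 7921 + 3844]
d = √12021
d ≈ 109.64


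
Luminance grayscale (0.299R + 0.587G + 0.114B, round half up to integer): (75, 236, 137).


Gray = 0.299×R + 0.587×G + 0.114×B
Gray = 0.299×75 + 0.587×236 + 0.114×137
Gray = 22.425 + 138.532 + 15.618
Gray = 176.575 → round half up → 177
Gray = 177


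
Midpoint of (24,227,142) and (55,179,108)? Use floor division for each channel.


Midpoint: each channel = ⌊(C₁+C₂)/2⌋
R: ⌊(24+55)/2⌋ = 39
G: ⌊(227+179)/2⌋ = 203
B: ⌊(142+108)/2⌋ = 125
= RGB(39, 203, 125)


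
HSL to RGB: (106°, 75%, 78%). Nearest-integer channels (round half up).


H=106°, S=0.75, L=0.78
C = (1-|2L-1|)×S = (1-|0.56|)×0.75 = 0.33
H' = H/60 = 106/60 ≈ 1.7667; X = C×(1-|H' mod 2 - 1|) = 0.077
m = L - C/2 = 0.78 - 0.165 = 0.615
Sector ⌊H'⌋ = 1 → (R',G',B') = (0.077, 0.33, 0.0)
RGB = ((R'+m)×255, (G'+m)×255, (B'+m)×255) = (176.46, 240.975, 156.825)
Round half up → RGB(176, 241, 157)


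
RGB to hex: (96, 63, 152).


R = 96 → 60 (hex)
G = 63 → 3F (hex)
B = 152 → 98 (hex)
Hex = #603F98


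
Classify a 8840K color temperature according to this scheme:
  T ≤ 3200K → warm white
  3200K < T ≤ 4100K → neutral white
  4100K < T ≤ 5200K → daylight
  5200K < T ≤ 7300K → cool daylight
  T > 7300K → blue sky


Temperature: 8840K
8840K > 7300K → blue sky
Classification: blue sky


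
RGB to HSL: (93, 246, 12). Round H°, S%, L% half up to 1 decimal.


Normalize: R'=93/255≈0.3647, G'=246/255≈0.9647, B'=12/255≈0.0471
Max=246/255, Min=12/255, Δ=Max-Min=234/255
L = (Max+Min)/2 = (246+12)/510 = 258/510 = 0.50588… → L = 50.6%
L > 0.5 → S = Δ/(2-Max-Min) = 234/(510-246-12) = 234/252 = 0.92857… → S = 92.9%
(the 1/255 factors cancel in S and H, so raw channel differences can be used)
Max is G' → H = 60 × ((B-R)/Δ + 2) = 60 × ((12-93)/234 + 2)
  -81/234 + 2 = -0.3461… + 2 = 1.6538…
  H = 60 × 1.6538… = 99.230…° → H = 99.2°
= HSL(99.2°, 92.9%, 50.6%)


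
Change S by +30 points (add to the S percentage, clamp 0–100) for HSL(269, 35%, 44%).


Original S = 35%
Adjustment = +30 percentage points
New S = 35 + (30) = 65
Clamp to [0, 100] → 65
= HSL(269°, 65%, 44%)


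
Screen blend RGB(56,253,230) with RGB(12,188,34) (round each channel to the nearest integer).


Screen: C = 255 - (255-A)×(255-B)/255, rounded to nearest integer
R: 255 - (255-56)×(255-12)/255 = 255 - 48357/255 ≈ 255 - 189.635 = 65.365 → 65
G: 255 - (255-253)×(255-188)/255 = 255 - 134/255 ≈ 255 - 0.525 = 254.475 → 254
B: 255 - (255-230)×(255-34)/255 = 255 - 5525/255 ≈ 255 - 21.667 = 233.333 → 233
= RGB(65, 254, 233)


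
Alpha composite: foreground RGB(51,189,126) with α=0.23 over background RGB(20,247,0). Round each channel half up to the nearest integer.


C = α×F + (1-α)×B, with 1-α = 0.77
R: 0.23×51 + 0.77×20 = 11.73 + 15.40 = 27.13 → 27
G: 0.23×189 + 0.77×247 = 43.47 + 190.19 = 233.66 → 234
B: 0.23×126 + 0.77×0 = 28.98 + 0.00 = 28.98 → 29
= RGB(27, 234, 29)


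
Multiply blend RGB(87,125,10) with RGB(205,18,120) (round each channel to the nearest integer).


Multiply: C = A×B/255, rounded to nearest integer
R: 87×205/255 = 17835/255 ≈ 69.941 → 70
G: 125×18/255 = 2250/255 ≈ 8.824 → 9
B: 10×120/255 = 1200/255 ≈ 4.706 → 5
= RGB(70, 9, 5)


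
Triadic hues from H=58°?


Triadic: equally spaced at 120° intervals
H1 = 58°
H2 = (58 + 120) mod 360 = 178°
H3 = (58 + 240) mod 360 = 298°
Triadic = 58°, 178°, 298°


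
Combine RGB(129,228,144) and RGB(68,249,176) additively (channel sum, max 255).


Additive: each channel = min(255, C₁+C₂)
R: 129+68 = 197 → 197
G: 228+249 = 477 → 255
B: 144+176 = 320 → 255
= RGB(197, 255, 255)


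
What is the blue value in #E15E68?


Color: #E15E68
R = E1 = 225
G = 5E = 94
B = 68 = 104
Blue = 104


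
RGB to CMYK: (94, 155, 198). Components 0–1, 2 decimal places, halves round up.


R'=94/255≈0.3686, G'=155/255≈0.6078, B'=198/255≈0.7765
K = 1 - max(R',G',B') = 1 - 198/255 = 57/255 = 0.22352… → 0.22
(1-R'-K)/(1-K) simplifies to (max-R)/max with max = 198:
C = (198-94)/198 = 104/198 = 0.52525… → 0.53
M = (198-155)/198 = 43/198 = 0.21717… → 0.22
Y = (198-198)/198 = 0/198 = 0 → 0.00
= CMYK(0.53, 0.22, 0.00, 0.22)


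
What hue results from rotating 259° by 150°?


New hue = (H + rotation) mod 360
New hue = (259 + 150) mod 360
= 409 mod 360
= 49°


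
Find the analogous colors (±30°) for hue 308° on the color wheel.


Base hue: 308°
Left analog: (308 - 30) mod 360 = 278°
Right analog: (308 + 30) mod 360 = 338°
Analogous hues = 278° and 338°


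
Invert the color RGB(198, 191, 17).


Invert: (255-R, 255-G, 255-B)
R: 255-198 = 57
G: 255-191 = 64
B: 255-17 = 238
= RGB(57, 64, 238)


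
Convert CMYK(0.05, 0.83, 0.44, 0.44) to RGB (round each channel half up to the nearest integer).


R = 255 × (1-C) × (1-K) = 255 × 0.95 × 0.56 = 135.66 → 136
G = 255 × (1-M) × (1-K) = 255 × 0.17 × 0.56 = 24.276 → 24
B = 255 × (1-Y) × (1-K) = 255 × 0.56 × 0.56 = 79.968 → 80
= RGB(136, 24, 80)


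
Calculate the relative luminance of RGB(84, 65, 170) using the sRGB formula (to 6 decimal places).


Linearize each channel (sRGB transfer function): c = v/255; c_lin = c/12.92 if c ≤ 0.04045, else ((c+0.055)/1.055)^2.4
  R: 84/255 ≈ 0.329412 > 0.04045 → ((0.329412+0.055)/1.055)^2.4 ≈ 0.088656
  G: 65/255 ≈ 0.254902 > 0.04045 → ((0.254902+0.055)/1.055)^2.4 ≈ 0.052861
  B: 170/255 ≈ 0.666667 > 0.04045 → ((0.666667+0.055)/1.055)^2.4 ≈ 0.401978
R_lin = 0.088656, G_lin = 0.052861, B_lin = 0.401978
L = 0.2126×R + 0.7152×G + 0.0722×B
L = 0.2126×0.088656 + 0.7152×0.052861 + 0.0722×0.401978
L ≈ 0.085677


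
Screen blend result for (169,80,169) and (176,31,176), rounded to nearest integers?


Screen: C = 255 - (255-A)×(255-B)/255, rounded to nearest integer
R: 255 - (255-169)×(255-176)/255 = 255 - 6794/255 ≈ 255 - 26.643 = 228.357 → 228
G: 255 - (255-80)×(255-31)/255 = 255 - 39200/255 ≈ 255 - 153.725 = 101.275 → 101
B: 255 - (255-169)×(255-176)/255 = 255 - 6794/255 ≈ 255 - 26.643 = 228.357 → 228
= RGB(228, 101, 228)


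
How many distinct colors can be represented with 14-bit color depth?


Colors = 2^bits = 2^14
= 16,384 colors


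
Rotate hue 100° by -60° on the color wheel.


New hue = (H + rotation) mod 360
New hue = (100 -60) mod 360
= 40 mod 360
= 40°


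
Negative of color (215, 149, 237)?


Invert: (255-R, 255-G, 255-B)
R: 255-215 = 40
G: 255-149 = 106
B: 255-237 = 18
= RGB(40, 106, 18)


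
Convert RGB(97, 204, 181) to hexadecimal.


R = 97 → 61 (hex)
G = 204 → CC (hex)
B = 181 → B5 (hex)
Hex = #61CCB5


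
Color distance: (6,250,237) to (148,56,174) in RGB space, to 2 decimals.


d = √[(R₁-R₂)² + (G₁-G₂)² + (B₁-B₂)²]
d = √[(6-148)² + (250-56)² + (237-174)²]
d = √[20164 + 37636 + 3969]
d = √61769
d ≈ 248.53


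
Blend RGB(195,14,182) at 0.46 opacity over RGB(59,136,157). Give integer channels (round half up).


C = α×F + (1-α)×B, with 1-α = 0.54
R: 0.46×195 + 0.54×59 = 89.70 + 31.86 = 121.56 → 122
G: 0.46×14 + 0.54×136 = 6.44 + 73.44 = 79.88 → 80
B: 0.46×182 + 0.54×157 = 83.72 + 84.78 = 168.50 → 169
= RGB(122, 80, 169)


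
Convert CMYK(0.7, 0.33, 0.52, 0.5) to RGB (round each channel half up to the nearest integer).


R = 255 × (1-C) × (1-K) = 255 × 0.30 × 0.50 = 38.25 → 38
G = 255 × (1-M) × (1-K) = 255 × 0.67 × 0.50 = 85.425 → 85
B = 255 × (1-Y) × (1-K) = 255 × 0.48 × 0.50 = 61.2 → 61
= RGB(38, 85, 61)


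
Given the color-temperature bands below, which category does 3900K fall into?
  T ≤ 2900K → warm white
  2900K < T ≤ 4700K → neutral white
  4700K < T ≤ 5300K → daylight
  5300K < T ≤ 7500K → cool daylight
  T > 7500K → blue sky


Temperature: 3900K
2900K < 3900K ≤ 4700K → neutral white
Classification: neutral white


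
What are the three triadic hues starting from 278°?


Triadic: equally spaced at 120° intervals
H1 = 278°
H2 = (278 + 120) mod 360 = 38°
H3 = (278 + 240) mod 360 = 158°
Triadic = 278°, 38°, 158°


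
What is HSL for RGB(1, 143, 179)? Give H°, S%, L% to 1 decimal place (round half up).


Normalize: R'=1/255≈0.0039, G'=143/255≈0.5608, B'=179/255≈0.7020
Max=179/255, Min=1/255, Δ=Max-Min=178/255
L = (Max+Min)/2 = (179+1)/510 = 180/510 = 0.35294… → L = 35.3%
L ≤ 0.5 → S = Δ/(Max+Min) = 178/(179+1) = 178/180 = 0.98888… → S = 98.9%
(the 1/255 factors cancel in S and H, so raw channel differences can be used)
Max is B' → H = 60 × ((R-G)/Δ + 4) = 60 × ((1-143)/178 + 4)
  -142/178 + 4 = -0.7977… + 4 = 3.2022…
  H = 60 × 3.2022… = 192.134…° → H = 192.1°
= HSL(192.1°, 98.9%, 35.3%)


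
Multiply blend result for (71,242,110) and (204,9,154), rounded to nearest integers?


Multiply: C = A×B/255, rounded to nearest integer
R: 71×204/255 = 14484/255 ≈ 56.800 → 57
G: 242×9/255 = 2178/255 ≈ 8.541 → 9
B: 110×154/255 = 16940/255 ≈ 66.431 → 66
= RGB(57, 9, 66)


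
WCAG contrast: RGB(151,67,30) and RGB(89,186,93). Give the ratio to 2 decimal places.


Linearize each sRGB channel c=v/255: c/12.92 if c ≤ 0.04045 else ((c+0.055)/1.055)^2.4
L = 0.2126×R_lin + 0.7152×G_lin + 0.0722×B_lin
Color 1 (151,67,30):
  R=151: 151/255≈0.5922 > 0.04045 → ((0.5922+0.055)/1.055)^2.4 ≈ 0.30947
  G=67: 67/255≈0.2627 > 0.04045 → ((0.2627+0.055)/1.055)^2.4 ≈ 0.05613
  B=30: 30/255≈0.1176 > 0.04045 → ((0.1176+0.055)/1.055)^2.4 ≈ 0.01298
  L1 = 0.2126×0.30947 + 0.7152×0.05613 + 0.0722×0.01298 ≈ 0.10687
Color 2 (89,186,93):
  R=89: 89/255≈0.3490 > 0.04045 → ((0.3490+0.055)/1.055)^2.4 ≈ 0.09990
  G=186: 186/255≈0.7294 > 0.04045 → ((0.7294+0.055)/1.055)^2.4 ≈ 0.49102
  B=93: 93/255≈0.3647 > 0.04045 → ((0.3647+0.055)/1.055)^2.4 ≈ 0.10946
  L2 = 0.2126×0.09990 + 0.7152×0.49102 + 0.0722×0.10946 ≈ 0.38032
Lighter = 0.38032, Darker = 0.10687
Ratio = (L_lighter + 0.05) / (L_darker + 0.05)
Ratio = (0.38032 + 0.05) / (0.10687 + 0.05) = 0.43032 / 0.15687 ≈ 2.7431
Ratio ≈ 2.74:1
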